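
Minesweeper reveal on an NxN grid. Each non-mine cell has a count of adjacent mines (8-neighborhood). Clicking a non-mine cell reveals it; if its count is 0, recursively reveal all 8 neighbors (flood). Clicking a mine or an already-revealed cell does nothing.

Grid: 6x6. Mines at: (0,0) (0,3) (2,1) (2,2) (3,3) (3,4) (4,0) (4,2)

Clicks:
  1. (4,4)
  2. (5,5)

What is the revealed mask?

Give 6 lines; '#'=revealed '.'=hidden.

Answer: ......
......
......
......
...###
...###

Derivation:
Click 1 (4,4) count=2: revealed 1 new [(4,4)] -> total=1
Click 2 (5,5) count=0: revealed 5 new [(4,3) (4,5) (5,3) (5,4) (5,5)] -> total=6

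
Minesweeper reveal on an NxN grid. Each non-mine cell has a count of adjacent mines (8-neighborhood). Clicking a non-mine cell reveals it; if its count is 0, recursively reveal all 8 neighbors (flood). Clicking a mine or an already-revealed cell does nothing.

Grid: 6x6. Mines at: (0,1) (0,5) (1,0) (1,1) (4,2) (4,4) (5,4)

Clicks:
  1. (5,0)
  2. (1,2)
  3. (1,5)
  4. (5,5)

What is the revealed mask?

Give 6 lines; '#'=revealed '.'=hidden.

Click 1 (5,0) count=0: revealed 8 new [(2,0) (2,1) (3,0) (3,1) (4,0) (4,1) (5,0) (5,1)] -> total=8
Click 2 (1,2) count=2: revealed 1 new [(1,2)] -> total=9
Click 3 (1,5) count=1: revealed 1 new [(1,5)] -> total=10
Click 4 (5,5) count=2: revealed 1 new [(5,5)] -> total=11

Answer: ......
..#..#
##....
##....
##....
##...#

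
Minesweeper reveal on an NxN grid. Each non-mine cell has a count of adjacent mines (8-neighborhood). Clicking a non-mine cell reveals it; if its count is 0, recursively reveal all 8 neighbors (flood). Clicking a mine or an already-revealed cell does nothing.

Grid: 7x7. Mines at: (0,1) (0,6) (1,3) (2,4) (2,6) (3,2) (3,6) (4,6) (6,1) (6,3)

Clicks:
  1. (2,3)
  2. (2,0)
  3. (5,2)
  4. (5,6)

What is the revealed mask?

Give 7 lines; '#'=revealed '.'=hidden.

Answer: .......
##.....
##.#...
##.....
##.....
###...#
.......

Derivation:
Click 1 (2,3) count=3: revealed 1 new [(2,3)] -> total=1
Click 2 (2,0) count=0: revealed 10 new [(1,0) (1,1) (2,0) (2,1) (3,0) (3,1) (4,0) (4,1) (5,0) (5,1)] -> total=11
Click 3 (5,2) count=2: revealed 1 new [(5,2)] -> total=12
Click 4 (5,6) count=1: revealed 1 new [(5,6)] -> total=13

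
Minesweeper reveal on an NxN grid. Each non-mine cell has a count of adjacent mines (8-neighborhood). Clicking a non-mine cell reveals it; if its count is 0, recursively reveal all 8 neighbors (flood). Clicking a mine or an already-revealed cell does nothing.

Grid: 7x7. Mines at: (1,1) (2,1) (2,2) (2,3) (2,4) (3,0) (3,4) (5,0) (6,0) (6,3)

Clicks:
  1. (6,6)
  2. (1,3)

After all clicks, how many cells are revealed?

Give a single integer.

Click 1 (6,6) count=0: revealed 23 new [(0,2) (0,3) (0,4) (0,5) (0,6) (1,2) (1,3) (1,4) (1,5) (1,6) (2,5) (2,6) (3,5) (3,6) (4,4) (4,5) (4,6) (5,4) (5,5) (5,6) (6,4) (6,5) (6,6)] -> total=23
Click 2 (1,3) count=3: revealed 0 new [(none)] -> total=23

Answer: 23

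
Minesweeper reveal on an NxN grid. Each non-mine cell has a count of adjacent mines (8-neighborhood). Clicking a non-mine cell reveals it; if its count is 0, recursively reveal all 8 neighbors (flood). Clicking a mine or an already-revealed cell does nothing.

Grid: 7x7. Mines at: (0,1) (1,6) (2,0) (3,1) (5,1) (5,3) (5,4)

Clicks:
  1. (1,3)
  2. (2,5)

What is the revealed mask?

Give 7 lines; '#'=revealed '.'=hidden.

Answer: ..####.
..####.
..#####
..#####
..#####
.....##
.....##

Derivation:
Click 1 (1,3) count=0: revealed 27 new [(0,2) (0,3) (0,4) (0,5) (1,2) (1,3) (1,4) (1,5) (2,2) (2,3) (2,4) (2,5) (2,6) (3,2) (3,3) (3,4) (3,5) (3,6) (4,2) (4,3) (4,4) (4,5) (4,6) (5,5) (5,6) (6,5) (6,6)] -> total=27
Click 2 (2,5) count=1: revealed 0 new [(none)] -> total=27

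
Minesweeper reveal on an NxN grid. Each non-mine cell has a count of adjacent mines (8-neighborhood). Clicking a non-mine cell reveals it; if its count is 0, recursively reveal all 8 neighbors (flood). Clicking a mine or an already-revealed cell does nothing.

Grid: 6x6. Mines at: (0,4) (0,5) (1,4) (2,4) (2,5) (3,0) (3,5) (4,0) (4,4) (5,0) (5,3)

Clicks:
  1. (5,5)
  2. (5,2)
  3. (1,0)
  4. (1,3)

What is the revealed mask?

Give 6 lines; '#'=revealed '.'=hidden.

Answer: ####..
####..
####..
.###..
.###..
..#..#

Derivation:
Click 1 (5,5) count=1: revealed 1 new [(5,5)] -> total=1
Click 2 (5,2) count=1: revealed 1 new [(5,2)] -> total=2
Click 3 (1,0) count=0: revealed 18 new [(0,0) (0,1) (0,2) (0,3) (1,0) (1,1) (1,2) (1,3) (2,0) (2,1) (2,2) (2,3) (3,1) (3,2) (3,3) (4,1) (4,2) (4,3)] -> total=20
Click 4 (1,3) count=3: revealed 0 new [(none)] -> total=20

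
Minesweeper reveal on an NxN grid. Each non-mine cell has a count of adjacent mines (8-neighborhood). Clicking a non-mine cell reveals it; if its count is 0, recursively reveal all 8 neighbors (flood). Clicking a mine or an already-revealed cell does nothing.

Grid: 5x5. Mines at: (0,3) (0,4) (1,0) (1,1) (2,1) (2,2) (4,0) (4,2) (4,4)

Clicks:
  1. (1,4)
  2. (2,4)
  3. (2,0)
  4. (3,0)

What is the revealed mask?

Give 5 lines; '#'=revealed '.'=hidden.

Click 1 (1,4) count=2: revealed 1 new [(1,4)] -> total=1
Click 2 (2,4) count=0: revealed 5 new [(1,3) (2,3) (2,4) (3,3) (3,4)] -> total=6
Click 3 (2,0) count=3: revealed 1 new [(2,0)] -> total=7
Click 4 (3,0) count=2: revealed 1 new [(3,0)] -> total=8

Answer: .....
...##
#..##
#..##
.....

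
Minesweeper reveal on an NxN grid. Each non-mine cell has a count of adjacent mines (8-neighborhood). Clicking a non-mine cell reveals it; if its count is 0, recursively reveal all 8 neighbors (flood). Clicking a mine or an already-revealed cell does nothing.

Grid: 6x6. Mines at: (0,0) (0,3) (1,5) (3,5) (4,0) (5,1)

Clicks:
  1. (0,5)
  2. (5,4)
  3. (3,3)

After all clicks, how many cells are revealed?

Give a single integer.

Click 1 (0,5) count=1: revealed 1 new [(0,5)] -> total=1
Click 2 (5,4) count=0: revealed 24 new [(1,0) (1,1) (1,2) (1,3) (1,4) (2,0) (2,1) (2,2) (2,3) (2,4) (3,0) (3,1) (3,2) (3,3) (3,4) (4,1) (4,2) (4,3) (4,4) (4,5) (5,2) (5,3) (5,4) (5,5)] -> total=25
Click 3 (3,3) count=0: revealed 0 new [(none)] -> total=25

Answer: 25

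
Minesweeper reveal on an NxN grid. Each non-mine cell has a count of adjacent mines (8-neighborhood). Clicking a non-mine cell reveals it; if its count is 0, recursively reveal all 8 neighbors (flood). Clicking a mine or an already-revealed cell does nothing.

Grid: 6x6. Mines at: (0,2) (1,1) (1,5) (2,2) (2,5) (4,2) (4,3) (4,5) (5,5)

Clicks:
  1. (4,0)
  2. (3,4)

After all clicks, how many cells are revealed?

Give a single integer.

Click 1 (4,0) count=0: revealed 8 new [(2,0) (2,1) (3,0) (3,1) (4,0) (4,1) (5,0) (5,1)] -> total=8
Click 2 (3,4) count=3: revealed 1 new [(3,4)] -> total=9

Answer: 9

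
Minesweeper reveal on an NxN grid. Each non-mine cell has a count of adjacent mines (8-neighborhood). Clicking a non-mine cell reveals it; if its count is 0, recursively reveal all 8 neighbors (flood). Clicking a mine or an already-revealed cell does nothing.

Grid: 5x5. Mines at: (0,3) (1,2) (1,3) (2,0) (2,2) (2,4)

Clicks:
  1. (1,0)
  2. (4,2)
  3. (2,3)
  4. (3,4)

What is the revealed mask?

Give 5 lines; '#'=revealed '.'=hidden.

Answer: .....
#....
...#.
#####
#####

Derivation:
Click 1 (1,0) count=1: revealed 1 new [(1,0)] -> total=1
Click 2 (4,2) count=0: revealed 10 new [(3,0) (3,1) (3,2) (3,3) (3,4) (4,0) (4,1) (4,2) (4,3) (4,4)] -> total=11
Click 3 (2,3) count=4: revealed 1 new [(2,3)] -> total=12
Click 4 (3,4) count=1: revealed 0 new [(none)] -> total=12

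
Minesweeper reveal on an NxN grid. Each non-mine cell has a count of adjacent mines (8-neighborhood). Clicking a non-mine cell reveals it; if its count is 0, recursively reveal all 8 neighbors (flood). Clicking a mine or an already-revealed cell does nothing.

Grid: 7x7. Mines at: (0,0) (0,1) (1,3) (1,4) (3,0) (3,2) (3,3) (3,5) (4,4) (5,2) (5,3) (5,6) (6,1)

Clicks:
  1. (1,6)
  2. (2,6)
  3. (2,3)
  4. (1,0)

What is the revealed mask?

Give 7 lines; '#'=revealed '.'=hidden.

Answer: .....##
#....##
...#.##
.......
.......
.......
.......

Derivation:
Click 1 (1,6) count=0: revealed 6 new [(0,5) (0,6) (1,5) (1,6) (2,5) (2,6)] -> total=6
Click 2 (2,6) count=1: revealed 0 new [(none)] -> total=6
Click 3 (2,3) count=4: revealed 1 new [(2,3)] -> total=7
Click 4 (1,0) count=2: revealed 1 new [(1,0)] -> total=8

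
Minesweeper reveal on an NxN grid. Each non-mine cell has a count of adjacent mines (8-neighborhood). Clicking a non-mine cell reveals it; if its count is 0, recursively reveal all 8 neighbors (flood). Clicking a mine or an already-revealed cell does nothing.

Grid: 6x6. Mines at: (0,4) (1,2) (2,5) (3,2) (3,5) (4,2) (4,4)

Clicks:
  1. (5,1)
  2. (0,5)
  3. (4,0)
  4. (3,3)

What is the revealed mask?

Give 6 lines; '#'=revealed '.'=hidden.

Answer: ##...#
##....
##....
##.#..
##....
##....

Derivation:
Click 1 (5,1) count=1: revealed 1 new [(5,1)] -> total=1
Click 2 (0,5) count=1: revealed 1 new [(0,5)] -> total=2
Click 3 (4,0) count=0: revealed 11 new [(0,0) (0,1) (1,0) (1,1) (2,0) (2,1) (3,0) (3,1) (4,0) (4,1) (5,0)] -> total=13
Click 4 (3,3) count=3: revealed 1 new [(3,3)] -> total=14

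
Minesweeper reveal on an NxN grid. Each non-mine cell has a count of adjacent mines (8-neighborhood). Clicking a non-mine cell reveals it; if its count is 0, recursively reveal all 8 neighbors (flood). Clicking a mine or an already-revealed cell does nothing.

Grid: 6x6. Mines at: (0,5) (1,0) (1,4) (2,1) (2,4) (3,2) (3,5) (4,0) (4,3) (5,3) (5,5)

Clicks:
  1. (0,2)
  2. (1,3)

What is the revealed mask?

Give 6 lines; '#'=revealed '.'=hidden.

Answer: .###..
.###..
......
......
......
......

Derivation:
Click 1 (0,2) count=0: revealed 6 new [(0,1) (0,2) (0,3) (1,1) (1,2) (1,3)] -> total=6
Click 2 (1,3) count=2: revealed 0 new [(none)] -> total=6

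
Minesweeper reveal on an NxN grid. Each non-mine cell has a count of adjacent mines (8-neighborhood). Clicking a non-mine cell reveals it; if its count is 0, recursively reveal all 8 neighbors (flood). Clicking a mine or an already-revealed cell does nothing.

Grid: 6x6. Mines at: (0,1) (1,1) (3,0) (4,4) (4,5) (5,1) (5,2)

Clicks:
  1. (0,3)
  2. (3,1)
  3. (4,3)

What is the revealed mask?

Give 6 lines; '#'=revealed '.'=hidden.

Answer: ..####
..####
.#####
.#####
.###..
......

Derivation:
Click 1 (0,3) count=0: revealed 21 new [(0,2) (0,3) (0,4) (0,5) (1,2) (1,3) (1,4) (1,5) (2,1) (2,2) (2,3) (2,4) (2,5) (3,1) (3,2) (3,3) (3,4) (3,5) (4,1) (4,2) (4,3)] -> total=21
Click 2 (3,1) count=1: revealed 0 new [(none)] -> total=21
Click 3 (4,3) count=2: revealed 0 new [(none)] -> total=21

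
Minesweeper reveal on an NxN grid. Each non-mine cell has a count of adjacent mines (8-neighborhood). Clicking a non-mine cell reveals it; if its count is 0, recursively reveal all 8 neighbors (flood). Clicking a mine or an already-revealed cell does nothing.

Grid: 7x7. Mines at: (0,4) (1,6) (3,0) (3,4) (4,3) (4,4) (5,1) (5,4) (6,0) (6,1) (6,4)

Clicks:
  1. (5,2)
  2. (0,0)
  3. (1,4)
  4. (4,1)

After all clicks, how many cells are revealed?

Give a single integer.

Click 1 (5,2) count=3: revealed 1 new [(5,2)] -> total=1
Click 2 (0,0) count=0: revealed 15 new [(0,0) (0,1) (0,2) (0,3) (1,0) (1,1) (1,2) (1,3) (2,0) (2,1) (2,2) (2,3) (3,1) (3,2) (3,3)] -> total=16
Click 3 (1,4) count=1: revealed 1 new [(1,4)] -> total=17
Click 4 (4,1) count=2: revealed 1 new [(4,1)] -> total=18

Answer: 18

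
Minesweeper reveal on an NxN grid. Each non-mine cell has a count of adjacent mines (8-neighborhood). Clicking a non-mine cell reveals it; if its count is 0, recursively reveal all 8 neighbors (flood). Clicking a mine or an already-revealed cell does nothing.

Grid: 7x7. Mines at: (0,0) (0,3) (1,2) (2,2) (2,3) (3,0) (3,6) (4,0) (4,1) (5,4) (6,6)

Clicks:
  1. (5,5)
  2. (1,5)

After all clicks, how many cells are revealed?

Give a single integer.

Answer: 10

Derivation:
Click 1 (5,5) count=2: revealed 1 new [(5,5)] -> total=1
Click 2 (1,5) count=0: revealed 9 new [(0,4) (0,5) (0,6) (1,4) (1,5) (1,6) (2,4) (2,5) (2,6)] -> total=10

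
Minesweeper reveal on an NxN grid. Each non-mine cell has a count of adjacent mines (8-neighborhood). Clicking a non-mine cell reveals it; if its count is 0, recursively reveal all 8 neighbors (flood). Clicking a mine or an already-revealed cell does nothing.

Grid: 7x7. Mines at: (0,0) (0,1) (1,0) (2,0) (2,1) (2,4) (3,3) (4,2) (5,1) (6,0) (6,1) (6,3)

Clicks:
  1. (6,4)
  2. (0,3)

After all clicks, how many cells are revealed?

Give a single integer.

Click 1 (6,4) count=1: revealed 1 new [(6,4)] -> total=1
Click 2 (0,3) count=0: revealed 23 new [(0,2) (0,3) (0,4) (0,5) (0,6) (1,2) (1,3) (1,4) (1,5) (1,6) (2,5) (2,6) (3,4) (3,5) (3,6) (4,4) (4,5) (4,6) (5,4) (5,5) (5,6) (6,5) (6,6)] -> total=24

Answer: 24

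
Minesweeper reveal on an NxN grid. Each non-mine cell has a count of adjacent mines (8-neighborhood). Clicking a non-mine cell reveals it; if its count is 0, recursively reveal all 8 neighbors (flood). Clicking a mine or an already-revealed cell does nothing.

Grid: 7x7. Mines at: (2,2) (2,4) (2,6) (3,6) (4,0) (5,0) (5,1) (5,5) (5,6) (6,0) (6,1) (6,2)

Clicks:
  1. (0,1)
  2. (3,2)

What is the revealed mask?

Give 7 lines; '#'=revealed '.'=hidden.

Answer: #######
#######
##.....
###....
.......
.......
.......

Derivation:
Click 1 (0,1) count=0: revealed 18 new [(0,0) (0,1) (0,2) (0,3) (0,4) (0,5) (0,6) (1,0) (1,1) (1,2) (1,3) (1,4) (1,5) (1,6) (2,0) (2,1) (3,0) (3,1)] -> total=18
Click 2 (3,2) count=1: revealed 1 new [(3,2)] -> total=19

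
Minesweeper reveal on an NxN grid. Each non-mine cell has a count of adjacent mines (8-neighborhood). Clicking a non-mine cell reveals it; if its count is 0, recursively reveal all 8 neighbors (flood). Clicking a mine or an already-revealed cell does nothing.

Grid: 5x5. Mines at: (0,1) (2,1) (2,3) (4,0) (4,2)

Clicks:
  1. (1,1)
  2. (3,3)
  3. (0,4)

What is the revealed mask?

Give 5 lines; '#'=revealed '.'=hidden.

Answer: ..###
.####
.....
...#.
.....

Derivation:
Click 1 (1,1) count=2: revealed 1 new [(1,1)] -> total=1
Click 2 (3,3) count=2: revealed 1 new [(3,3)] -> total=2
Click 3 (0,4) count=0: revealed 6 new [(0,2) (0,3) (0,4) (1,2) (1,3) (1,4)] -> total=8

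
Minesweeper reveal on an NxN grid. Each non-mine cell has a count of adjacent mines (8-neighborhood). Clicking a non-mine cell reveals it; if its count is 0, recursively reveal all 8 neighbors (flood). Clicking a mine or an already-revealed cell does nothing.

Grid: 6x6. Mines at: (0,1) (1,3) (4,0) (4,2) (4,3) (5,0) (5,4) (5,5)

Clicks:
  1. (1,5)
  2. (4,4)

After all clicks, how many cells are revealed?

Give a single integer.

Click 1 (1,5) count=0: revealed 10 new [(0,4) (0,5) (1,4) (1,5) (2,4) (2,5) (3,4) (3,5) (4,4) (4,5)] -> total=10
Click 2 (4,4) count=3: revealed 0 new [(none)] -> total=10

Answer: 10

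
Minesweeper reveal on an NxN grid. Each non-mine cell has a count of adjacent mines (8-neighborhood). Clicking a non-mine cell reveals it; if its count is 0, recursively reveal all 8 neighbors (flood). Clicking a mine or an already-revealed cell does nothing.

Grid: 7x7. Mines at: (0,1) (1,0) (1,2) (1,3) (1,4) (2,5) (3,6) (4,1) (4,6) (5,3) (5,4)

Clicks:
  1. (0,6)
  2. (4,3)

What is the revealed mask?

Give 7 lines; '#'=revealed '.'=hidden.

Answer: .....##
.....##
.......
.......
...#...
.......
.......

Derivation:
Click 1 (0,6) count=0: revealed 4 new [(0,5) (0,6) (1,5) (1,6)] -> total=4
Click 2 (4,3) count=2: revealed 1 new [(4,3)] -> total=5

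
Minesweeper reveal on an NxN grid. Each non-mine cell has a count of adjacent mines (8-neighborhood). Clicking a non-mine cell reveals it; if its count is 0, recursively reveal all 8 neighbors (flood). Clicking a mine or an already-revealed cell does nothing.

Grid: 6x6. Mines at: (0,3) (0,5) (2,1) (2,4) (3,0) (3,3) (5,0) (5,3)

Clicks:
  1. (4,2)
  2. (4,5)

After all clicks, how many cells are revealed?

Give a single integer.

Click 1 (4,2) count=2: revealed 1 new [(4,2)] -> total=1
Click 2 (4,5) count=0: revealed 6 new [(3,4) (3,5) (4,4) (4,5) (5,4) (5,5)] -> total=7

Answer: 7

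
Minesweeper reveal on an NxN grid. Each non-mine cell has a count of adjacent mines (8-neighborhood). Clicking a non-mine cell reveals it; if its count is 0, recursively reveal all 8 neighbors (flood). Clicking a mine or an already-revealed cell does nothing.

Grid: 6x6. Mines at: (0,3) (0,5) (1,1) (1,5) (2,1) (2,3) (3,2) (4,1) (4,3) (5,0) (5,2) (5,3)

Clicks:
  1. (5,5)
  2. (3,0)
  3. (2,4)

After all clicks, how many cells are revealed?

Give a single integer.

Click 1 (5,5) count=0: revealed 8 new [(2,4) (2,5) (3,4) (3,5) (4,4) (4,5) (5,4) (5,5)] -> total=8
Click 2 (3,0) count=2: revealed 1 new [(3,0)] -> total=9
Click 3 (2,4) count=2: revealed 0 new [(none)] -> total=9

Answer: 9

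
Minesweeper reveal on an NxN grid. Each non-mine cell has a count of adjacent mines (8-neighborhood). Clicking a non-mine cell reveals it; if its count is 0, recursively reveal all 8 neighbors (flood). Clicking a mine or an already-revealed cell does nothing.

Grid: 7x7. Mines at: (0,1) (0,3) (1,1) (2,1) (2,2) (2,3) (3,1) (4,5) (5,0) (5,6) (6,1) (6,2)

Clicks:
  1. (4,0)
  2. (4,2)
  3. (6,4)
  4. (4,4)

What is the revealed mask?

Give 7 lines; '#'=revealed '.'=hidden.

Click 1 (4,0) count=2: revealed 1 new [(4,0)] -> total=1
Click 2 (4,2) count=1: revealed 1 new [(4,2)] -> total=2
Click 3 (6,4) count=0: revealed 6 new [(5,3) (5,4) (5,5) (6,3) (6,4) (6,5)] -> total=8
Click 4 (4,4) count=1: revealed 1 new [(4,4)] -> total=9

Answer: .......
.......
.......
.......
#.#.#..
...###.
...###.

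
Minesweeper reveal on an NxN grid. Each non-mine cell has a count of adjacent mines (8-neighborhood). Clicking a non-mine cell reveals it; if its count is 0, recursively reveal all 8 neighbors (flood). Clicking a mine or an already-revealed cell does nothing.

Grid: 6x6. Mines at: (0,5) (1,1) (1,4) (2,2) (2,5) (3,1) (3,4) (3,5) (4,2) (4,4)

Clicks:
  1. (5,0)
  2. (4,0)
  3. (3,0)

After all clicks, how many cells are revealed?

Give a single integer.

Click 1 (5,0) count=0: revealed 4 new [(4,0) (4,1) (5,0) (5,1)] -> total=4
Click 2 (4,0) count=1: revealed 0 new [(none)] -> total=4
Click 3 (3,0) count=1: revealed 1 new [(3,0)] -> total=5

Answer: 5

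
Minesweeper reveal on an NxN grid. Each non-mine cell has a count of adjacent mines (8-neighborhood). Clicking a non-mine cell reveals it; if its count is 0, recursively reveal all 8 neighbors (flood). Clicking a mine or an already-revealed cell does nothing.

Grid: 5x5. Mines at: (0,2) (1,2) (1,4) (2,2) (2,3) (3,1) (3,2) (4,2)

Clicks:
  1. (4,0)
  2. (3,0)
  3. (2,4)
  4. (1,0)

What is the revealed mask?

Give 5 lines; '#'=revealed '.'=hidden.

Click 1 (4,0) count=1: revealed 1 new [(4,0)] -> total=1
Click 2 (3,0) count=1: revealed 1 new [(3,0)] -> total=2
Click 3 (2,4) count=2: revealed 1 new [(2,4)] -> total=3
Click 4 (1,0) count=0: revealed 6 new [(0,0) (0,1) (1,0) (1,1) (2,0) (2,1)] -> total=9

Answer: ##...
##...
##..#
#....
#....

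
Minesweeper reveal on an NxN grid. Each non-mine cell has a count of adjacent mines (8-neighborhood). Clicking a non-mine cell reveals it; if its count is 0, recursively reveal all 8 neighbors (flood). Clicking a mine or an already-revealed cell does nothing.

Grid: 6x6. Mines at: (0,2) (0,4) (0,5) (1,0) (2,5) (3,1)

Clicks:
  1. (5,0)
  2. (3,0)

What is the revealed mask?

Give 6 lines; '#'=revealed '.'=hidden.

Answer: ......
..###.
..###.
#.####
######
######

Derivation:
Click 1 (5,0) count=0: revealed 22 new [(1,2) (1,3) (1,4) (2,2) (2,3) (2,4) (3,2) (3,3) (3,4) (3,5) (4,0) (4,1) (4,2) (4,3) (4,4) (4,5) (5,0) (5,1) (5,2) (5,3) (5,4) (5,5)] -> total=22
Click 2 (3,0) count=1: revealed 1 new [(3,0)] -> total=23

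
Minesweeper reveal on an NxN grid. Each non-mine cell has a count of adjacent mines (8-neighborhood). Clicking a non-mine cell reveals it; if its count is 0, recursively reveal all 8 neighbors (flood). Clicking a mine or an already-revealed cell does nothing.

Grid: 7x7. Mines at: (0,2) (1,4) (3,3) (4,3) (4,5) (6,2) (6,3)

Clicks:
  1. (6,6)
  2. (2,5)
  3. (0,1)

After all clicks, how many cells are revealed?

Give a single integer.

Answer: 8

Derivation:
Click 1 (6,6) count=0: revealed 6 new [(5,4) (5,5) (5,6) (6,4) (6,5) (6,6)] -> total=6
Click 2 (2,5) count=1: revealed 1 new [(2,5)] -> total=7
Click 3 (0,1) count=1: revealed 1 new [(0,1)] -> total=8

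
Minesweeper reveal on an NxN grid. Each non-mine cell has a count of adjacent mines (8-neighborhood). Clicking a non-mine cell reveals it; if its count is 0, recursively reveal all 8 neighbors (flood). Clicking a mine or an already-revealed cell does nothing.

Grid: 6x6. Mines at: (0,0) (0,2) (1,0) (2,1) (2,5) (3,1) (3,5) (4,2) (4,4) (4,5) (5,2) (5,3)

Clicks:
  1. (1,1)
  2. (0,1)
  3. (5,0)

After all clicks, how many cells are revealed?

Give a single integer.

Click 1 (1,1) count=4: revealed 1 new [(1,1)] -> total=1
Click 2 (0,1) count=3: revealed 1 new [(0,1)] -> total=2
Click 3 (5,0) count=0: revealed 4 new [(4,0) (4,1) (5,0) (5,1)] -> total=6

Answer: 6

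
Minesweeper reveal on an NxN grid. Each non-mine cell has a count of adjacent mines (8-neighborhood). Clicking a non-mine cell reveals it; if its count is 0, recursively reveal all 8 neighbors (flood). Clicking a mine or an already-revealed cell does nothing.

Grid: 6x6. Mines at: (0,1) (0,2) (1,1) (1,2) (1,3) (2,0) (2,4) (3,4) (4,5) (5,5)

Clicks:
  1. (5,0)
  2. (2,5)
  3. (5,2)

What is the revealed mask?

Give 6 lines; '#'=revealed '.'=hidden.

Click 1 (5,0) count=0: revealed 17 new [(2,1) (2,2) (2,3) (3,0) (3,1) (3,2) (3,3) (4,0) (4,1) (4,2) (4,3) (4,4) (5,0) (5,1) (5,2) (5,3) (5,4)] -> total=17
Click 2 (2,5) count=2: revealed 1 new [(2,5)] -> total=18
Click 3 (5,2) count=0: revealed 0 new [(none)] -> total=18

Answer: ......
......
.###.#
####..
#####.
#####.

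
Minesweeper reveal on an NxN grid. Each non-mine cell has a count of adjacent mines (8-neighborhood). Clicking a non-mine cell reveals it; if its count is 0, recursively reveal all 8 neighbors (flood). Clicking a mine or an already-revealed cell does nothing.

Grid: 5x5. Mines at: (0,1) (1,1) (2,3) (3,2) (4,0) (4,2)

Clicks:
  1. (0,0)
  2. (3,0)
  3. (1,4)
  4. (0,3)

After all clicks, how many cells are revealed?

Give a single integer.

Answer: 8

Derivation:
Click 1 (0,0) count=2: revealed 1 new [(0,0)] -> total=1
Click 2 (3,0) count=1: revealed 1 new [(3,0)] -> total=2
Click 3 (1,4) count=1: revealed 1 new [(1,4)] -> total=3
Click 4 (0,3) count=0: revealed 5 new [(0,2) (0,3) (0,4) (1,2) (1,3)] -> total=8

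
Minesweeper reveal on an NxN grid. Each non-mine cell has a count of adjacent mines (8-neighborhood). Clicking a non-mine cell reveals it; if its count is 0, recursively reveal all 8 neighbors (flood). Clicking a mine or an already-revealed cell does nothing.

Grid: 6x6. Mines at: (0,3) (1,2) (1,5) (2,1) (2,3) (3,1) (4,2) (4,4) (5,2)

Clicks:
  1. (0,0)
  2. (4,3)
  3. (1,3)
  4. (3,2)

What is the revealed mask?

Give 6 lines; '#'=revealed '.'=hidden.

Answer: ##....
##.#..
......
..#...
...#..
......

Derivation:
Click 1 (0,0) count=0: revealed 4 new [(0,0) (0,1) (1,0) (1,1)] -> total=4
Click 2 (4,3) count=3: revealed 1 new [(4,3)] -> total=5
Click 3 (1,3) count=3: revealed 1 new [(1,3)] -> total=6
Click 4 (3,2) count=4: revealed 1 new [(3,2)] -> total=7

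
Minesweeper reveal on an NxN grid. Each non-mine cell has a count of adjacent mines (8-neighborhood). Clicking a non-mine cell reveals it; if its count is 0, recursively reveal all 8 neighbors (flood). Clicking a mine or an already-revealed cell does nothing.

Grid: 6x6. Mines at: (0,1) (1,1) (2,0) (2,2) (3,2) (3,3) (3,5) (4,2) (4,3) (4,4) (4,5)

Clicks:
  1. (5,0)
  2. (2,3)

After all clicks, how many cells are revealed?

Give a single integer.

Click 1 (5,0) count=0: revealed 6 new [(3,0) (3,1) (4,0) (4,1) (5,0) (5,1)] -> total=6
Click 2 (2,3) count=3: revealed 1 new [(2,3)] -> total=7

Answer: 7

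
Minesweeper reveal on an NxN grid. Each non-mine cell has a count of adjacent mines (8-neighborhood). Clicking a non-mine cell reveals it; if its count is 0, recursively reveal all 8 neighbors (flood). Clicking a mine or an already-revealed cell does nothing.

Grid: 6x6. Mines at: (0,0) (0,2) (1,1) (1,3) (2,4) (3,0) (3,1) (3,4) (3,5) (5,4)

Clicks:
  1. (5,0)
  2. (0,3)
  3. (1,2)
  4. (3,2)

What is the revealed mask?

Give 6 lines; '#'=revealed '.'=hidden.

Click 1 (5,0) count=0: revealed 8 new [(4,0) (4,1) (4,2) (4,3) (5,0) (5,1) (5,2) (5,3)] -> total=8
Click 2 (0,3) count=2: revealed 1 new [(0,3)] -> total=9
Click 3 (1,2) count=3: revealed 1 new [(1,2)] -> total=10
Click 4 (3,2) count=1: revealed 1 new [(3,2)] -> total=11

Answer: ...#..
..#...
......
..#...
####..
####..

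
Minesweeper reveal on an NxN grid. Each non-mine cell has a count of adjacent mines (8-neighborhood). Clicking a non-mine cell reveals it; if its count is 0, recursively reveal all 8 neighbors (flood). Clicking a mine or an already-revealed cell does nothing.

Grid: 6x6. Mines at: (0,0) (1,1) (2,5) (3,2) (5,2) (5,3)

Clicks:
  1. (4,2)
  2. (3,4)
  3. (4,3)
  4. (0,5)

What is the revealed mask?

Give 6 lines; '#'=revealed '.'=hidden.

Answer: ..####
..####
..###.
....#.
..##..
......

Derivation:
Click 1 (4,2) count=3: revealed 1 new [(4,2)] -> total=1
Click 2 (3,4) count=1: revealed 1 new [(3,4)] -> total=2
Click 3 (4,3) count=3: revealed 1 new [(4,3)] -> total=3
Click 4 (0,5) count=0: revealed 11 new [(0,2) (0,3) (0,4) (0,5) (1,2) (1,3) (1,4) (1,5) (2,2) (2,3) (2,4)] -> total=14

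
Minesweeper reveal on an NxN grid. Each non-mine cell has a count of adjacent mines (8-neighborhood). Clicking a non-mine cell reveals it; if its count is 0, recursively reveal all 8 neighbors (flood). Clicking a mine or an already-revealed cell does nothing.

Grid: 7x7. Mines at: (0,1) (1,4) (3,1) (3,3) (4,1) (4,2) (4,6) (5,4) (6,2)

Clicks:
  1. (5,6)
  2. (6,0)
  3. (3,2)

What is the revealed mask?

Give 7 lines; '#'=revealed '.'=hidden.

Answer: .......
.......
.......
..#....
.......
##....#
##.....

Derivation:
Click 1 (5,6) count=1: revealed 1 new [(5,6)] -> total=1
Click 2 (6,0) count=0: revealed 4 new [(5,0) (5,1) (6,0) (6,1)] -> total=5
Click 3 (3,2) count=4: revealed 1 new [(3,2)] -> total=6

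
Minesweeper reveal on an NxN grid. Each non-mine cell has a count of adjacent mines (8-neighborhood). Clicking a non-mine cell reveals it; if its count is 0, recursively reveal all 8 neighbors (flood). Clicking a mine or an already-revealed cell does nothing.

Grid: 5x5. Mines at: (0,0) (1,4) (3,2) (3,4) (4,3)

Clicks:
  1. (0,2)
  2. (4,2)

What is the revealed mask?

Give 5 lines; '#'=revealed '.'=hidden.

Click 1 (0,2) count=0: revealed 9 new [(0,1) (0,2) (0,3) (1,1) (1,2) (1,3) (2,1) (2,2) (2,3)] -> total=9
Click 2 (4,2) count=2: revealed 1 new [(4,2)] -> total=10

Answer: .###.
.###.
.###.
.....
..#..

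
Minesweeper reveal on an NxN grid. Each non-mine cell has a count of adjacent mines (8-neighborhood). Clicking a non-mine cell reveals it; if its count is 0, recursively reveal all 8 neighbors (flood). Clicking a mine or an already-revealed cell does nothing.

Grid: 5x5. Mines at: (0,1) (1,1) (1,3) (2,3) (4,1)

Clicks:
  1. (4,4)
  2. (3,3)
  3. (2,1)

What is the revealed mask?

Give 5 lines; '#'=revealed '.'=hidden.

Click 1 (4,4) count=0: revealed 6 new [(3,2) (3,3) (3,4) (4,2) (4,3) (4,4)] -> total=6
Click 2 (3,3) count=1: revealed 0 new [(none)] -> total=6
Click 3 (2,1) count=1: revealed 1 new [(2,1)] -> total=7

Answer: .....
.....
.#...
..###
..###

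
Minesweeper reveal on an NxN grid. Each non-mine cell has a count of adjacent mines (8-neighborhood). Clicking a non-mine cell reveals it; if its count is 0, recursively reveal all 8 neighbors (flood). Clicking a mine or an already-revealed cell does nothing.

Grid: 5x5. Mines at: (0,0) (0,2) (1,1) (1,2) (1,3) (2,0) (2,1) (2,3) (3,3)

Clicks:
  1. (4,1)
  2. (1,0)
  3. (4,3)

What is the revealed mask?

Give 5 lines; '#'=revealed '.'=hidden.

Click 1 (4,1) count=0: revealed 6 new [(3,0) (3,1) (3,2) (4,0) (4,1) (4,2)] -> total=6
Click 2 (1,0) count=4: revealed 1 new [(1,0)] -> total=7
Click 3 (4,3) count=1: revealed 1 new [(4,3)] -> total=8

Answer: .....
#....
.....
###..
####.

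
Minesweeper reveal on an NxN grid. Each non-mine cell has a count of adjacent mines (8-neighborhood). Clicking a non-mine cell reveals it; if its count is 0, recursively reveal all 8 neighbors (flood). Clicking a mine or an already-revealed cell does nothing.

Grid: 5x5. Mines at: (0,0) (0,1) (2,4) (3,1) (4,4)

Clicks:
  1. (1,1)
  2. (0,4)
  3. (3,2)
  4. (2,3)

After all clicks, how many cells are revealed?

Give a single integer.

Answer: 9

Derivation:
Click 1 (1,1) count=2: revealed 1 new [(1,1)] -> total=1
Click 2 (0,4) count=0: revealed 6 new [(0,2) (0,3) (0,4) (1,2) (1,3) (1,4)] -> total=7
Click 3 (3,2) count=1: revealed 1 new [(3,2)] -> total=8
Click 4 (2,3) count=1: revealed 1 new [(2,3)] -> total=9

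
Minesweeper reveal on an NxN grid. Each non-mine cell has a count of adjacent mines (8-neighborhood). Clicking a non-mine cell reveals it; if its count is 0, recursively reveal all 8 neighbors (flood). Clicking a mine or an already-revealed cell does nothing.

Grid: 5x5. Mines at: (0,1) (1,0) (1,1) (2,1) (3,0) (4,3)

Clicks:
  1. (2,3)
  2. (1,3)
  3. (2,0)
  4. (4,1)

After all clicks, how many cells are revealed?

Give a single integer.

Answer: 14

Derivation:
Click 1 (2,3) count=0: revealed 12 new [(0,2) (0,3) (0,4) (1,2) (1,3) (1,4) (2,2) (2,3) (2,4) (3,2) (3,3) (3,4)] -> total=12
Click 2 (1,3) count=0: revealed 0 new [(none)] -> total=12
Click 3 (2,0) count=4: revealed 1 new [(2,0)] -> total=13
Click 4 (4,1) count=1: revealed 1 new [(4,1)] -> total=14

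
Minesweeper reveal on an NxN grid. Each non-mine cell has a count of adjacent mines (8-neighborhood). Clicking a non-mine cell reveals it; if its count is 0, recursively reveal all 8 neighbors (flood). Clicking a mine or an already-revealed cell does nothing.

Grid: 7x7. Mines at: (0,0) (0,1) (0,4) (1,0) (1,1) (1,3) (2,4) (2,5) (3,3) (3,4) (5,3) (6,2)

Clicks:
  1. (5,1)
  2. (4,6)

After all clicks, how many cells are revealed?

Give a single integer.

Click 1 (5,1) count=1: revealed 1 new [(5,1)] -> total=1
Click 2 (4,6) count=0: revealed 11 new [(3,5) (3,6) (4,4) (4,5) (4,6) (5,4) (5,5) (5,6) (6,4) (6,5) (6,6)] -> total=12

Answer: 12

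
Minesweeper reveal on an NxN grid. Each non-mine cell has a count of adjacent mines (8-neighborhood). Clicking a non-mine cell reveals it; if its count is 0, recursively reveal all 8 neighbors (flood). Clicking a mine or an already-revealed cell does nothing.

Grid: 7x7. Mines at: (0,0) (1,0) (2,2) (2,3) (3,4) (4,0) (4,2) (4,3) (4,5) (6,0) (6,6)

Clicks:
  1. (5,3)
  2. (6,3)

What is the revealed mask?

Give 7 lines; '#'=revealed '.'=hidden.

Answer: .......
.......
.......
.......
.......
.#####.
.#####.

Derivation:
Click 1 (5,3) count=2: revealed 1 new [(5,3)] -> total=1
Click 2 (6,3) count=0: revealed 9 new [(5,1) (5,2) (5,4) (5,5) (6,1) (6,2) (6,3) (6,4) (6,5)] -> total=10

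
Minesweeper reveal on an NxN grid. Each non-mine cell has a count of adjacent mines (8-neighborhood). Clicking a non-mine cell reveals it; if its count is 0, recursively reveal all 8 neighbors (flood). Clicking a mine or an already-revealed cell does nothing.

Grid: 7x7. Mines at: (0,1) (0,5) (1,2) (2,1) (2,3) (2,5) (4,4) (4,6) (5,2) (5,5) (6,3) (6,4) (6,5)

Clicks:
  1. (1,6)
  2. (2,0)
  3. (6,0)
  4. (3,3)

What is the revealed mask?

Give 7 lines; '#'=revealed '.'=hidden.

Answer: .......
......#
#......
##.#...
##.....
##.....
##.....

Derivation:
Click 1 (1,6) count=2: revealed 1 new [(1,6)] -> total=1
Click 2 (2,0) count=1: revealed 1 new [(2,0)] -> total=2
Click 3 (6,0) count=0: revealed 8 new [(3,0) (3,1) (4,0) (4,1) (5,0) (5,1) (6,0) (6,1)] -> total=10
Click 4 (3,3) count=2: revealed 1 new [(3,3)] -> total=11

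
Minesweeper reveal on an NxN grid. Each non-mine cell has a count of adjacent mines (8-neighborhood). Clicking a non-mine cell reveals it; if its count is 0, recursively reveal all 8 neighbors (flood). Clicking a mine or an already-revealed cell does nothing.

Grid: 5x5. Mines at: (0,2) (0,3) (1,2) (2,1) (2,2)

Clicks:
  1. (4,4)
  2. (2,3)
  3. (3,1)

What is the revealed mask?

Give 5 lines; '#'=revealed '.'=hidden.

Click 1 (4,4) count=0: revealed 14 new [(1,3) (1,4) (2,3) (2,4) (3,0) (3,1) (3,2) (3,3) (3,4) (4,0) (4,1) (4,2) (4,3) (4,4)] -> total=14
Click 2 (2,3) count=2: revealed 0 new [(none)] -> total=14
Click 3 (3,1) count=2: revealed 0 new [(none)] -> total=14

Answer: .....
...##
...##
#####
#####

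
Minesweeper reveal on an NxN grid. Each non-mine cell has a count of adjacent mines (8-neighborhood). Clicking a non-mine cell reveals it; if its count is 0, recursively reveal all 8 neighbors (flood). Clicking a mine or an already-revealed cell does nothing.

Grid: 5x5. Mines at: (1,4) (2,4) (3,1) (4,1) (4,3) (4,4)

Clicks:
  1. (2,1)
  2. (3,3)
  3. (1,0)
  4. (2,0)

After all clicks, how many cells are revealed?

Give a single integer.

Click 1 (2,1) count=1: revealed 1 new [(2,1)] -> total=1
Click 2 (3,3) count=3: revealed 1 new [(3,3)] -> total=2
Click 3 (1,0) count=0: revealed 11 new [(0,0) (0,1) (0,2) (0,3) (1,0) (1,1) (1,2) (1,3) (2,0) (2,2) (2,3)] -> total=13
Click 4 (2,0) count=1: revealed 0 new [(none)] -> total=13

Answer: 13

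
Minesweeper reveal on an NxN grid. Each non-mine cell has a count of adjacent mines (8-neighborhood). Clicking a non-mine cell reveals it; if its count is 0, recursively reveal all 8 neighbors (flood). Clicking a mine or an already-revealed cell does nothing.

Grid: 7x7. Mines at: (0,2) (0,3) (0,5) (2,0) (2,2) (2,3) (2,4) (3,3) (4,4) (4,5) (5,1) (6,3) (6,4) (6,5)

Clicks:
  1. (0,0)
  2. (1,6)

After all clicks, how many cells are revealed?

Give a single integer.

Answer: 5

Derivation:
Click 1 (0,0) count=0: revealed 4 new [(0,0) (0,1) (1,0) (1,1)] -> total=4
Click 2 (1,6) count=1: revealed 1 new [(1,6)] -> total=5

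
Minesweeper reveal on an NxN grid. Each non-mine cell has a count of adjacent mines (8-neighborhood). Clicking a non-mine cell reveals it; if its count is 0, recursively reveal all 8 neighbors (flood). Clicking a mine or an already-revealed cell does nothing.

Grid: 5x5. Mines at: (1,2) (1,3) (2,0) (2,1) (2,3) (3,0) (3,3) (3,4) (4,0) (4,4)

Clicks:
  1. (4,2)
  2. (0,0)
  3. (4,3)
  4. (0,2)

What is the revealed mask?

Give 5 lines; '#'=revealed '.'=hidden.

Click 1 (4,2) count=1: revealed 1 new [(4,2)] -> total=1
Click 2 (0,0) count=0: revealed 4 new [(0,0) (0,1) (1,0) (1,1)] -> total=5
Click 3 (4,3) count=3: revealed 1 new [(4,3)] -> total=6
Click 4 (0,2) count=2: revealed 1 new [(0,2)] -> total=7

Answer: ###..
##...
.....
.....
..##.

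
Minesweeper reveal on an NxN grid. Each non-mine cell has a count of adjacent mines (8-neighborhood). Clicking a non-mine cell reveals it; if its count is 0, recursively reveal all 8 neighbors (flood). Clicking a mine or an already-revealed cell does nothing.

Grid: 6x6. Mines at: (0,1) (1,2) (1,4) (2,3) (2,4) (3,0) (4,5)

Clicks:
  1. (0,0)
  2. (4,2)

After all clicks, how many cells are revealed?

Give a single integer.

Click 1 (0,0) count=1: revealed 1 new [(0,0)] -> total=1
Click 2 (4,2) count=0: revealed 14 new [(3,1) (3,2) (3,3) (3,4) (4,0) (4,1) (4,2) (4,3) (4,4) (5,0) (5,1) (5,2) (5,3) (5,4)] -> total=15

Answer: 15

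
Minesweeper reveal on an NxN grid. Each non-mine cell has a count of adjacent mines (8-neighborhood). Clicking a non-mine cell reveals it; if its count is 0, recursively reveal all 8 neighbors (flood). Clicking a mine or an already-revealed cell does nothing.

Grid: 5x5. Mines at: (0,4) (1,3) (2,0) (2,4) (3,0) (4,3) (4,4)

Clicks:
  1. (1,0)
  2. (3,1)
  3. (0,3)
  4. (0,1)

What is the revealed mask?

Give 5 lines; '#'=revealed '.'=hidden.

Click 1 (1,0) count=1: revealed 1 new [(1,0)] -> total=1
Click 2 (3,1) count=2: revealed 1 new [(3,1)] -> total=2
Click 3 (0,3) count=2: revealed 1 new [(0,3)] -> total=3
Click 4 (0,1) count=0: revealed 5 new [(0,0) (0,1) (0,2) (1,1) (1,2)] -> total=8

Answer: ####.
###..
.....
.#...
.....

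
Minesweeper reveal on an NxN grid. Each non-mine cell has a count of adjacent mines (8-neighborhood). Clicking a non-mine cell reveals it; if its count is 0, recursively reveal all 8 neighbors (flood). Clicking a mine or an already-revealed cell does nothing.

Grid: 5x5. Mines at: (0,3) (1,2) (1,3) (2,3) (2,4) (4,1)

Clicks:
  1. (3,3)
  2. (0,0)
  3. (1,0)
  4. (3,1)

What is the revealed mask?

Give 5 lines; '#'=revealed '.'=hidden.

Answer: ##...
##...
##...
##.#.
.....

Derivation:
Click 1 (3,3) count=2: revealed 1 new [(3,3)] -> total=1
Click 2 (0,0) count=0: revealed 8 new [(0,0) (0,1) (1,0) (1,1) (2,0) (2,1) (3,0) (3,1)] -> total=9
Click 3 (1,0) count=0: revealed 0 new [(none)] -> total=9
Click 4 (3,1) count=1: revealed 0 new [(none)] -> total=9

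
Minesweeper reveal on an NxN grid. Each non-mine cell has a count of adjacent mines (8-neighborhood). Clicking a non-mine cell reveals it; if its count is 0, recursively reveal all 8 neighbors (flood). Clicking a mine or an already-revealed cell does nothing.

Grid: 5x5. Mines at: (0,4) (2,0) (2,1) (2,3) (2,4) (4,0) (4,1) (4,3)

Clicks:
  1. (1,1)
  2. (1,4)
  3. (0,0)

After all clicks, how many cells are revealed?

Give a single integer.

Click 1 (1,1) count=2: revealed 1 new [(1,1)] -> total=1
Click 2 (1,4) count=3: revealed 1 new [(1,4)] -> total=2
Click 3 (0,0) count=0: revealed 7 new [(0,0) (0,1) (0,2) (0,3) (1,0) (1,2) (1,3)] -> total=9

Answer: 9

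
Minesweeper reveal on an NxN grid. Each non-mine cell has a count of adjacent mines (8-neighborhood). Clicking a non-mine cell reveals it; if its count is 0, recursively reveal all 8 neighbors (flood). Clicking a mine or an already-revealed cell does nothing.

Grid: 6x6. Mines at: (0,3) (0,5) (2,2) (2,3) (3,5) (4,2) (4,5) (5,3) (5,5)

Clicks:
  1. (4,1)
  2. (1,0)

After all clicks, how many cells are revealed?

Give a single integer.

Click 1 (4,1) count=1: revealed 1 new [(4,1)] -> total=1
Click 2 (1,0) count=0: revealed 13 new [(0,0) (0,1) (0,2) (1,0) (1,1) (1,2) (2,0) (2,1) (3,0) (3,1) (4,0) (5,0) (5,1)] -> total=14

Answer: 14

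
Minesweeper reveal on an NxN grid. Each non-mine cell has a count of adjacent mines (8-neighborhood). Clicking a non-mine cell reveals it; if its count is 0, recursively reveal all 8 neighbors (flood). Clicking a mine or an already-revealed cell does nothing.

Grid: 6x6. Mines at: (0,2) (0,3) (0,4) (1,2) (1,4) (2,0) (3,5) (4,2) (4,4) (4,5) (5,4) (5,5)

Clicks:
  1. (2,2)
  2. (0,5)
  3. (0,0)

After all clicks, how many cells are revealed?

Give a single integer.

Click 1 (2,2) count=1: revealed 1 new [(2,2)] -> total=1
Click 2 (0,5) count=2: revealed 1 new [(0,5)] -> total=2
Click 3 (0,0) count=0: revealed 4 new [(0,0) (0,1) (1,0) (1,1)] -> total=6

Answer: 6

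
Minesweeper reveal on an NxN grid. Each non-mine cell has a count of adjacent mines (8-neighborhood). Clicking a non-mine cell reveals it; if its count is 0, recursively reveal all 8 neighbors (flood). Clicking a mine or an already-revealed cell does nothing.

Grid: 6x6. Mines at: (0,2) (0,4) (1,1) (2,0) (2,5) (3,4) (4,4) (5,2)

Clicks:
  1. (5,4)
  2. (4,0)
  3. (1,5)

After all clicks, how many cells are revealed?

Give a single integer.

Answer: 8

Derivation:
Click 1 (5,4) count=1: revealed 1 new [(5,4)] -> total=1
Click 2 (4,0) count=0: revealed 6 new [(3,0) (3,1) (4,0) (4,1) (5,0) (5,1)] -> total=7
Click 3 (1,5) count=2: revealed 1 new [(1,5)] -> total=8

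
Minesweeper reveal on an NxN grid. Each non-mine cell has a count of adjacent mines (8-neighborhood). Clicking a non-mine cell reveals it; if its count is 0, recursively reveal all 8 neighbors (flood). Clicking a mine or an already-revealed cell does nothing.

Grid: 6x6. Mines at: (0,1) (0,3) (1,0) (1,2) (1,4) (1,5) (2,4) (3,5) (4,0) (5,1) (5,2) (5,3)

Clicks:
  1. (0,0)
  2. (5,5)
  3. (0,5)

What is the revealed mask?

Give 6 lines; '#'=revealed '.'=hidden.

Click 1 (0,0) count=2: revealed 1 new [(0,0)] -> total=1
Click 2 (5,5) count=0: revealed 4 new [(4,4) (4,5) (5,4) (5,5)] -> total=5
Click 3 (0,5) count=2: revealed 1 new [(0,5)] -> total=6

Answer: #....#
......
......
......
....##
....##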